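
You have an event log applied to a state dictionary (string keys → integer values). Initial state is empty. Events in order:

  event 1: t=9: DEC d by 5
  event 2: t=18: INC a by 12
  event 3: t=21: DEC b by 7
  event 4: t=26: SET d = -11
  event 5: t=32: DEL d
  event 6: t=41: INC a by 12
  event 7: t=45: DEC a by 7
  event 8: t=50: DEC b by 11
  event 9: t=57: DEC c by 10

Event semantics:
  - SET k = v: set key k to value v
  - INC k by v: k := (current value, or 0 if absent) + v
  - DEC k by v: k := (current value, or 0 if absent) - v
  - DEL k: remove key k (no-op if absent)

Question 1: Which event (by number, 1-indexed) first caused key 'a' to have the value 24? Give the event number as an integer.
Answer: 6

Derivation:
Looking for first event where a becomes 24:
  event 2: a = 12
  event 3: a = 12
  event 4: a = 12
  event 5: a = 12
  event 6: a 12 -> 24  <-- first match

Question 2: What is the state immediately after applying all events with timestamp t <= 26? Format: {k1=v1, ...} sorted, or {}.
Answer: {a=12, b=-7, d=-11}

Derivation:
Apply events with t <= 26 (4 events):
  after event 1 (t=9: DEC d by 5): {d=-5}
  after event 2 (t=18: INC a by 12): {a=12, d=-5}
  after event 3 (t=21: DEC b by 7): {a=12, b=-7, d=-5}
  after event 4 (t=26: SET d = -11): {a=12, b=-7, d=-11}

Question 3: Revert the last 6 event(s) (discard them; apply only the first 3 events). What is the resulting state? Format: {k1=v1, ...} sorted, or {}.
Answer: {a=12, b=-7, d=-5}

Derivation:
Keep first 3 events (discard last 6):
  after event 1 (t=9: DEC d by 5): {d=-5}
  after event 2 (t=18: INC a by 12): {a=12, d=-5}
  after event 3 (t=21: DEC b by 7): {a=12, b=-7, d=-5}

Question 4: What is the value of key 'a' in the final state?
Track key 'a' through all 9 events:
  event 1 (t=9: DEC d by 5): a unchanged
  event 2 (t=18: INC a by 12): a (absent) -> 12
  event 3 (t=21: DEC b by 7): a unchanged
  event 4 (t=26: SET d = -11): a unchanged
  event 5 (t=32: DEL d): a unchanged
  event 6 (t=41: INC a by 12): a 12 -> 24
  event 7 (t=45: DEC a by 7): a 24 -> 17
  event 8 (t=50: DEC b by 11): a unchanged
  event 9 (t=57: DEC c by 10): a unchanged
Final: a = 17

Answer: 17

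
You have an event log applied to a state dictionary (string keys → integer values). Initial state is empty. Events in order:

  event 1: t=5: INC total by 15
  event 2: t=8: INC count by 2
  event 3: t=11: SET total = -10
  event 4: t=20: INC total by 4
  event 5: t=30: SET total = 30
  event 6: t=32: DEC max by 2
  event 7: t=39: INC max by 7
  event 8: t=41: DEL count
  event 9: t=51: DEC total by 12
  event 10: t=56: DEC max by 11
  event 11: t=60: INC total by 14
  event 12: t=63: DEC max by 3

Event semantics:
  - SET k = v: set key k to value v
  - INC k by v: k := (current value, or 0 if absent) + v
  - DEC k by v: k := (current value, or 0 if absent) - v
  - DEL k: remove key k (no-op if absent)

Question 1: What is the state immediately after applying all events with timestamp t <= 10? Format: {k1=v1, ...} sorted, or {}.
Apply events with t <= 10 (2 events):
  after event 1 (t=5: INC total by 15): {total=15}
  after event 2 (t=8: INC count by 2): {count=2, total=15}

Answer: {count=2, total=15}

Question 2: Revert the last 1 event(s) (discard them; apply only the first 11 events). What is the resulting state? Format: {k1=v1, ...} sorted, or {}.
Answer: {max=-6, total=32}

Derivation:
Keep first 11 events (discard last 1):
  after event 1 (t=5: INC total by 15): {total=15}
  after event 2 (t=8: INC count by 2): {count=2, total=15}
  after event 3 (t=11: SET total = -10): {count=2, total=-10}
  after event 4 (t=20: INC total by 4): {count=2, total=-6}
  after event 5 (t=30: SET total = 30): {count=2, total=30}
  after event 6 (t=32: DEC max by 2): {count=2, max=-2, total=30}
  after event 7 (t=39: INC max by 7): {count=2, max=5, total=30}
  after event 8 (t=41: DEL count): {max=5, total=30}
  after event 9 (t=51: DEC total by 12): {max=5, total=18}
  after event 10 (t=56: DEC max by 11): {max=-6, total=18}
  after event 11 (t=60: INC total by 14): {max=-6, total=32}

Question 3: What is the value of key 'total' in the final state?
Track key 'total' through all 12 events:
  event 1 (t=5: INC total by 15): total (absent) -> 15
  event 2 (t=8: INC count by 2): total unchanged
  event 3 (t=11: SET total = -10): total 15 -> -10
  event 4 (t=20: INC total by 4): total -10 -> -6
  event 5 (t=30: SET total = 30): total -6 -> 30
  event 6 (t=32: DEC max by 2): total unchanged
  event 7 (t=39: INC max by 7): total unchanged
  event 8 (t=41: DEL count): total unchanged
  event 9 (t=51: DEC total by 12): total 30 -> 18
  event 10 (t=56: DEC max by 11): total unchanged
  event 11 (t=60: INC total by 14): total 18 -> 32
  event 12 (t=63: DEC max by 3): total unchanged
Final: total = 32

Answer: 32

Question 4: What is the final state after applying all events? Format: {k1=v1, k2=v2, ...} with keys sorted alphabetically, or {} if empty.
  after event 1 (t=5: INC total by 15): {total=15}
  after event 2 (t=8: INC count by 2): {count=2, total=15}
  after event 3 (t=11: SET total = -10): {count=2, total=-10}
  after event 4 (t=20: INC total by 4): {count=2, total=-6}
  after event 5 (t=30: SET total = 30): {count=2, total=30}
  after event 6 (t=32: DEC max by 2): {count=2, max=-2, total=30}
  after event 7 (t=39: INC max by 7): {count=2, max=5, total=30}
  after event 8 (t=41: DEL count): {max=5, total=30}
  after event 9 (t=51: DEC total by 12): {max=5, total=18}
  after event 10 (t=56: DEC max by 11): {max=-6, total=18}
  after event 11 (t=60: INC total by 14): {max=-6, total=32}
  after event 12 (t=63: DEC max by 3): {max=-9, total=32}

Answer: {max=-9, total=32}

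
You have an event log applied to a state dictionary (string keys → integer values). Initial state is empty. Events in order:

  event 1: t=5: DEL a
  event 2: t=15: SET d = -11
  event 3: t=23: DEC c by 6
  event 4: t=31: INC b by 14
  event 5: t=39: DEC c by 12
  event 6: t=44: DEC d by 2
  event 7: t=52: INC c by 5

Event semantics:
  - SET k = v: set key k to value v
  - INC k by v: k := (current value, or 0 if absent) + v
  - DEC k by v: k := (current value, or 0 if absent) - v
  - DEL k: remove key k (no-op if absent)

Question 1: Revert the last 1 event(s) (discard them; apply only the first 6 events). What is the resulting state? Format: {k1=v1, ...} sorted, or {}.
Answer: {b=14, c=-18, d=-13}

Derivation:
Keep first 6 events (discard last 1):
  after event 1 (t=5: DEL a): {}
  after event 2 (t=15: SET d = -11): {d=-11}
  after event 3 (t=23: DEC c by 6): {c=-6, d=-11}
  after event 4 (t=31: INC b by 14): {b=14, c=-6, d=-11}
  after event 5 (t=39: DEC c by 12): {b=14, c=-18, d=-11}
  after event 6 (t=44: DEC d by 2): {b=14, c=-18, d=-13}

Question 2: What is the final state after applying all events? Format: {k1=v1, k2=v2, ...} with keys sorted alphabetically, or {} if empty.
Answer: {b=14, c=-13, d=-13}

Derivation:
  after event 1 (t=5: DEL a): {}
  after event 2 (t=15: SET d = -11): {d=-11}
  after event 3 (t=23: DEC c by 6): {c=-6, d=-11}
  after event 4 (t=31: INC b by 14): {b=14, c=-6, d=-11}
  after event 5 (t=39: DEC c by 12): {b=14, c=-18, d=-11}
  after event 6 (t=44: DEC d by 2): {b=14, c=-18, d=-13}
  after event 7 (t=52: INC c by 5): {b=14, c=-13, d=-13}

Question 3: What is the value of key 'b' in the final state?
Answer: 14

Derivation:
Track key 'b' through all 7 events:
  event 1 (t=5: DEL a): b unchanged
  event 2 (t=15: SET d = -11): b unchanged
  event 3 (t=23: DEC c by 6): b unchanged
  event 4 (t=31: INC b by 14): b (absent) -> 14
  event 5 (t=39: DEC c by 12): b unchanged
  event 6 (t=44: DEC d by 2): b unchanged
  event 7 (t=52: INC c by 5): b unchanged
Final: b = 14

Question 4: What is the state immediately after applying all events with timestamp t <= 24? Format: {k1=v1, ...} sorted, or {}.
Answer: {c=-6, d=-11}

Derivation:
Apply events with t <= 24 (3 events):
  after event 1 (t=5: DEL a): {}
  after event 2 (t=15: SET d = -11): {d=-11}
  after event 3 (t=23: DEC c by 6): {c=-6, d=-11}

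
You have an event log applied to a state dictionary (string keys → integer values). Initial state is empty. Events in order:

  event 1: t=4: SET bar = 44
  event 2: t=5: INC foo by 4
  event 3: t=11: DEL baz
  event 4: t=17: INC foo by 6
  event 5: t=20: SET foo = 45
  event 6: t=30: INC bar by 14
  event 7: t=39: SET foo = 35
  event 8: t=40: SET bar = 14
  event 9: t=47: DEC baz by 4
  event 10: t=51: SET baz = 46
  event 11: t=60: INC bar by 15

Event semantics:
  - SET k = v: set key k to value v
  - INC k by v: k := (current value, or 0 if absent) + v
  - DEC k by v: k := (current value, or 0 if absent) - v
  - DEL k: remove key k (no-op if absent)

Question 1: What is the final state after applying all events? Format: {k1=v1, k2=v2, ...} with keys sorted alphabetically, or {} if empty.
  after event 1 (t=4: SET bar = 44): {bar=44}
  after event 2 (t=5: INC foo by 4): {bar=44, foo=4}
  after event 3 (t=11: DEL baz): {bar=44, foo=4}
  after event 4 (t=17: INC foo by 6): {bar=44, foo=10}
  after event 5 (t=20: SET foo = 45): {bar=44, foo=45}
  after event 6 (t=30: INC bar by 14): {bar=58, foo=45}
  after event 7 (t=39: SET foo = 35): {bar=58, foo=35}
  after event 8 (t=40: SET bar = 14): {bar=14, foo=35}
  after event 9 (t=47: DEC baz by 4): {bar=14, baz=-4, foo=35}
  after event 10 (t=51: SET baz = 46): {bar=14, baz=46, foo=35}
  after event 11 (t=60: INC bar by 15): {bar=29, baz=46, foo=35}

Answer: {bar=29, baz=46, foo=35}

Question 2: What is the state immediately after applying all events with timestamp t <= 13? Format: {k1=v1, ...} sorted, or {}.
Apply events with t <= 13 (3 events):
  after event 1 (t=4: SET bar = 44): {bar=44}
  after event 2 (t=5: INC foo by 4): {bar=44, foo=4}
  after event 3 (t=11: DEL baz): {bar=44, foo=4}

Answer: {bar=44, foo=4}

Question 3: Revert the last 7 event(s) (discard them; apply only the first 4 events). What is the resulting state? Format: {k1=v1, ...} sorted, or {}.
Keep first 4 events (discard last 7):
  after event 1 (t=4: SET bar = 44): {bar=44}
  after event 2 (t=5: INC foo by 4): {bar=44, foo=4}
  after event 3 (t=11: DEL baz): {bar=44, foo=4}
  after event 4 (t=17: INC foo by 6): {bar=44, foo=10}

Answer: {bar=44, foo=10}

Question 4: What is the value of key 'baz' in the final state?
Track key 'baz' through all 11 events:
  event 1 (t=4: SET bar = 44): baz unchanged
  event 2 (t=5: INC foo by 4): baz unchanged
  event 3 (t=11: DEL baz): baz (absent) -> (absent)
  event 4 (t=17: INC foo by 6): baz unchanged
  event 5 (t=20: SET foo = 45): baz unchanged
  event 6 (t=30: INC bar by 14): baz unchanged
  event 7 (t=39: SET foo = 35): baz unchanged
  event 8 (t=40: SET bar = 14): baz unchanged
  event 9 (t=47: DEC baz by 4): baz (absent) -> -4
  event 10 (t=51: SET baz = 46): baz -4 -> 46
  event 11 (t=60: INC bar by 15): baz unchanged
Final: baz = 46

Answer: 46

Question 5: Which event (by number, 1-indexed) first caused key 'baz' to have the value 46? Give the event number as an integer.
Looking for first event where baz becomes 46:
  event 9: baz = -4
  event 10: baz -4 -> 46  <-- first match

Answer: 10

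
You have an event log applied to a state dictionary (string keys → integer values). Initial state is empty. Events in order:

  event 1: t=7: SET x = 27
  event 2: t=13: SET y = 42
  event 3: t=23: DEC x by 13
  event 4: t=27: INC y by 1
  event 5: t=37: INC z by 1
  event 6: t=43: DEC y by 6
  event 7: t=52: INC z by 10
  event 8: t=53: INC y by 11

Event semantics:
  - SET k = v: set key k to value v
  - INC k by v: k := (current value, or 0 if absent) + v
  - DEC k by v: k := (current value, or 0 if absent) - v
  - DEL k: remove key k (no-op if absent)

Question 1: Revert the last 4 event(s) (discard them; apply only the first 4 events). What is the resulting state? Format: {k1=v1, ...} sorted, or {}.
Answer: {x=14, y=43}

Derivation:
Keep first 4 events (discard last 4):
  after event 1 (t=7: SET x = 27): {x=27}
  after event 2 (t=13: SET y = 42): {x=27, y=42}
  after event 3 (t=23: DEC x by 13): {x=14, y=42}
  after event 4 (t=27: INC y by 1): {x=14, y=43}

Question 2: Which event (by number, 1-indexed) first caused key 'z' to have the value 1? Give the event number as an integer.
Answer: 5

Derivation:
Looking for first event where z becomes 1:
  event 5: z (absent) -> 1  <-- first match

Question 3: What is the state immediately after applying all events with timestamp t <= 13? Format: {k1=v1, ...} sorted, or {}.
Answer: {x=27, y=42}

Derivation:
Apply events with t <= 13 (2 events):
  after event 1 (t=7: SET x = 27): {x=27}
  after event 2 (t=13: SET y = 42): {x=27, y=42}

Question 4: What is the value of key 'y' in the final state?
Answer: 48

Derivation:
Track key 'y' through all 8 events:
  event 1 (t=7: SET x = 27): y unchanged
  event 2 (t=13: SET y = 42): y (absent) -> 42
  event 3 (t=23: DEC x by 13): y unchanged
  event 4 (t=27: INC y by 1): y 42 -> 43
  event 5 (t=37: INC z by 1): y unchanged
  event 6 (t=43: DEC y by 6): y 43 -> 37
  event 7 (t=52: INC z by 10): y unchanged
  event 8 (t=53: INC y by 11): y 37 -> 48
Final: y = 48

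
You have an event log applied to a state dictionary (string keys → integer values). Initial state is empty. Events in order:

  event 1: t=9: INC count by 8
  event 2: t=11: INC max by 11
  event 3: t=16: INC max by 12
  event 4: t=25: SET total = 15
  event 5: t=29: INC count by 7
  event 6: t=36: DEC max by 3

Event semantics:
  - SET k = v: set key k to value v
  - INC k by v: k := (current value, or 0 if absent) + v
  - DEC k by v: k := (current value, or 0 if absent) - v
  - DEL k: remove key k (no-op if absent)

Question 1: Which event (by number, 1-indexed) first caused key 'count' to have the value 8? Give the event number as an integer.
Looking for first event where count becomes 8:
  event 1: count (absent) -> 8  <-- first match

Answer: 1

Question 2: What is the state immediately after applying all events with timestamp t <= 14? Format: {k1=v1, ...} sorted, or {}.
Apply events with t <= 14 (2 events):
  after event 1 (t=9: INC count by 8): {count=8}
  after event 2 (t=11: INC max by 11): {count=8, max=11}

Answer: {count=8, max=11}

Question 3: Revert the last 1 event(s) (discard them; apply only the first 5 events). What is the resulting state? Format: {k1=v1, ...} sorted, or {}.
Keep first 5 events (discard last 1):
  after event 1 (t=9: INC count by 8): {count=8}
  after event 2 (t=11: INC max by 11): {count=8, max=11}
  after event 3 (t=16: INC max by 12): {count=8, max=23}
  after event 4 (t=25: SET total = 15): {count=8, max=23, total=15}
  after event 5 (t=29: INC count by 7): {count=15, max=23, total=15}

Answer: {count=15, max=23, total=15}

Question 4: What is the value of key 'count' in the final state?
Track key 'count' through all 6 events:
  event 1 (t=9: INC count by 8): count (absent) -> 8
  event 2 (t=11: INC max by 11): count unchanged
  event 3 (t=16: INC max by 12): count unchanged
  event 4 (t=25: SET total = 15): count unchanged
  event 5 (t=29: INC count by 7): count 8 -> 15
  event 6 (t=36: DEC max by 3): count unchanged
Final: count = 15

Answer: 15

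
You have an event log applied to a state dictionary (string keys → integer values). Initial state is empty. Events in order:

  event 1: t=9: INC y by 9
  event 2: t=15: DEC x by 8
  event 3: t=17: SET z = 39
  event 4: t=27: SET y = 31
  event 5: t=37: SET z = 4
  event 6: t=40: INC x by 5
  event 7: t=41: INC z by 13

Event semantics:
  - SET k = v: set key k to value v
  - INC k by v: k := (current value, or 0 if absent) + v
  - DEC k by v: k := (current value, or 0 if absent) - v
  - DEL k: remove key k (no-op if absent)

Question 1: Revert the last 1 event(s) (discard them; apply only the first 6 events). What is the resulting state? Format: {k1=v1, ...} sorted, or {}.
Keep first 6 events (discard last 1):
  after event 1 (t=9: INC y by 9): {y=9}
  after event 2 (t=15: DEC x by 8): {x=-8, y=9}
  after event 3 (t=17: SET z = 39): {x=-8, y=9, z=39}
  after event 4 (t=27: SET y = 31): {x=-8, y=31, z=39}
  after event 5 (t=37: SET z = 4): {x=-8, y=31, z=4}
  after event 6 (t=40: INC x by 5): {x=-3, y=31, z=4}

Answer: {x=-3, y=31, z=4}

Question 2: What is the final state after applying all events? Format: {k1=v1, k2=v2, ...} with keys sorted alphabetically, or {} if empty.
  after event 1 (t=9: INC y by 9): {y=9}
  after event 2 (t=15: DEC x by 8): {x=-8, y=9}
  after event 3 (t=17: SET z = 39): {x=-8, y=9, z=39}
  after event 4 (t=27: SET y = 31): {x=-8, y=31, z=39}
  after event 5 (t=37: SET z = 4): {x=-8, y=31, z=4}
  after event 6 (t=40: INC x by 5): {x=-3, y=31, z=4}
  after event 7 (t=41: INC z by 13): {x=-3, y=31, z=17}

Answer: {x=-3, y=31, z=17}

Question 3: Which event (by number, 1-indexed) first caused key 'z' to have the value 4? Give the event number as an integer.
Answer: 5

Derivation:
Looking for first event where z becomes 4:
  event 3: z = 39
  event 4: z = 39
  event 5: z 39 -> 4  <-- first match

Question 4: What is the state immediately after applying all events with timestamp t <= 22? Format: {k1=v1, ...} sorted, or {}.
Apply events with t <= 22 (3 events):
  after event 1 (t=9: INC y by 9): {y=9}
  after event 2 (t=15: DEC x by 8): {x=-8, y=9}
  after event 3 (t=17: SET z = 39): {x=-8, y=9, z=39}

Answer: {x=-8, y=9, z=39}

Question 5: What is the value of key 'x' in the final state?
Answer: -3

Derivation:
Track key 'x' through all 7 events:
  event 1 (t=9: INC y by 9): x unchanged
  event 2 (t=15: DEC x by 8): x (absent) -> -8
  event 3 (t=17: SET z = 39): x unchanged
  event 4 (t=27: SET y = 31): x unchanged
  event 5 (t=37: SET z = 4): x unchanged
  event 6 (t=40: INC x by 5): x -8 -> -3
  event 7 (t=41: INC z by 13): x unchanged
Final: x = -3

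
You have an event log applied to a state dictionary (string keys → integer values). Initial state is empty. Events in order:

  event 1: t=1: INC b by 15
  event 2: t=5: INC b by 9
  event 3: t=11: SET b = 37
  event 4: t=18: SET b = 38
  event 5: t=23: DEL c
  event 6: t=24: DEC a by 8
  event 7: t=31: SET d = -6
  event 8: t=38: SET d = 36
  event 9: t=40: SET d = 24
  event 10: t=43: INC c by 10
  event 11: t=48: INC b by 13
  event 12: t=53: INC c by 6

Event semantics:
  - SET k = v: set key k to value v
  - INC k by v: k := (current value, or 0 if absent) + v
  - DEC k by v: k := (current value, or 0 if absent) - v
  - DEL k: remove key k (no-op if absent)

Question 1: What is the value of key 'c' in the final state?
Track key 'c' through all 12 events:
  event 1 (t=1: INC b by 15): c unchanged
  event 2 (t=5: INC b by 9): c unchanged
  event 3 (t=11: SET b = 37): c unchanged
  event 4 (t=18: SET b = 38): c unchanged
  event 5 (t=23: DEL c): c (absent) -> (absent)
  event 6 (t=24: DEC a by 8): c unchanged
  event 7 (t=31: SET d = -6): c unchanged
  event 8 (t=38: SET d = 36): c unchanged
  event 9 (t=40: SET d = 24): c unchanged
  event 10 (t=43: INC c by 10): c (absent) -> 10
  event 11 (t=48: INC b by 13): c unchanged
  event 12 (t=53: INC c by 6): c 10 -> 16
Final: c = 16

Answer: 16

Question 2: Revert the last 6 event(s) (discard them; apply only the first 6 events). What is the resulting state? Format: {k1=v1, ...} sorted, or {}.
Keep first 6 events (discard last 6):
  after event 1 (t=1: INC b by 15): {b=15}
  after event 2 (t=5: INC b by 9): {b=24}
  after event 3 (t=11: SET b = 37): {b=37}
  after event 4 (t=18: SET b = 38): {b=38}
  after event 5 (t=23: DEL c): {b=38}
  after event 6 (t=24: DEC a by 8): {a=-8, b=38}

Answer: {a=-8, b=38}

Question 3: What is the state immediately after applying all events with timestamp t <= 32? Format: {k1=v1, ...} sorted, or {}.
Answer: {a=-8, b=38, d=-6}

Derivation:
Apply events with t <= 32 (7 events):
  after event 1 (t=1: INC b by 15): {b=15}
  after event 2 (t=5: INC b by 9): {b=24}
  after event 3 (t=11: SET b = 37): {b=37}
  after event 4 (t=18: SET b = 38): {b=38}
  after event 5 (t=23: DEL c): {b=38}
  after event 6 (t=24: DEC a by 8): {a=-8, b=38}
  after event 7 (t=31: SET d = -6): {a=-8, b=38, d=-6}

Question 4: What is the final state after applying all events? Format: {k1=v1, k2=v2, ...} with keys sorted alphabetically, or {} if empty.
  after event 1 (t=1: INC b by 15): {b=15}
  after event 2 (t=5: INC b by 9): {b=24}
  after event 3 (t=11: SET b = 37): {b=37}
  after event 4 (t=18: SET b = 38): {b=38}
  after event 5 (t=23: DEL c): {b=38}
  after event 6 (t=24: DEC a by 8): {a=-8, b=38}
  after event 7 (t=31: SET d = -6): {a=-8, b=38, d=-6}
  after event 8 (t=38: SET d = 36): {a=-8, b=38, d=36}
  after event 9 (t=40: SET d = 24): {a=-8, b=38, d=24}
  after event 10 (t=43: INC c by 10): {a=-8, b=38, c=10, d=24}
  after event 11 (t=48: INC b by 13): {a=-8, b=51, c=10, d=24}
  after event 12 (t=53: INC c by 6): {a=-8, b=51, c=16, d=24}

Answer: {a=-8, b=51, c=16, d=24}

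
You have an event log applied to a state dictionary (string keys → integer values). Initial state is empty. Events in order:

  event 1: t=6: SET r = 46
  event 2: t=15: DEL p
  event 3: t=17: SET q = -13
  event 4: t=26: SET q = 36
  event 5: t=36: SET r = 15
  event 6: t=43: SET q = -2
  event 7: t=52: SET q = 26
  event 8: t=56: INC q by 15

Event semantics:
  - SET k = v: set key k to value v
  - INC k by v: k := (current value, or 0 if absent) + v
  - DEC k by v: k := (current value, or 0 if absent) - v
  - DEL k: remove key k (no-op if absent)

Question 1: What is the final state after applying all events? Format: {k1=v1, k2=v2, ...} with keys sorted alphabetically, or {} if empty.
  after event 1 (t=6: SET r = 46): {r=46}
  after event 2 (t=15: DEL p): {r=46}
  after event 3 (t=17: SET q = -13): {q=-13, r=46}
  after event 4 (t=26: SET q = 36): {q=36, r=46}
  after event 5 (t=36: SET r = 15): {q=36, r=15}
  after event 6 (t=43: SET q = -2): {q=-2, r=15}
  after event 7 (t=52: SET q = 26): {q=26, r=15}
  after event 8 (t=56: INC q by 15): {q=41, r=15}

Answer: {q=41, r=15}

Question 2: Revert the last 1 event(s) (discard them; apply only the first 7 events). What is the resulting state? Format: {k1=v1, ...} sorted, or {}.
Keep first 7 events (discard last 1):
  after event 1 (t=6: SET r = 46): {r=46}
  after event 2 (t=15: DEL p): {r=46}
  after event 3 (t=17: SET q = -13): {q=-13, r=46}
  after event 4 (t=26: SET q = 36): {q=36, r=46}
  after event 5 (t=36: SET r = 15): {q=36, r=15}
  after event 6 (t=43: SET q = -2): {q=-2, r=15}
  after event 7 (t=52: SET q = 26): {q=26, r=15}

Answer: {q=26, r=15}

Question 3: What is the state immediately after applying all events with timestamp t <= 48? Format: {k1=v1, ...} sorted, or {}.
Answer: {q=-2, r=15}

Derivation:
Apply events with t <= 48 (6 events):
  after event 1 (t=6: SET r = 46): {r=46}
  after event 2 (t=15: DEL p): {r=46}
  after event 3 (t=17: SET q = -13): {q=-13, r=46}
  after event 4 (t=26: SET q = 36): {q=36, r=46}
  after event 5 (t=36: SET r = 15): {q=36, r=15}
  after event 6 (t=43: SET q = -2): {q=-2, r=15}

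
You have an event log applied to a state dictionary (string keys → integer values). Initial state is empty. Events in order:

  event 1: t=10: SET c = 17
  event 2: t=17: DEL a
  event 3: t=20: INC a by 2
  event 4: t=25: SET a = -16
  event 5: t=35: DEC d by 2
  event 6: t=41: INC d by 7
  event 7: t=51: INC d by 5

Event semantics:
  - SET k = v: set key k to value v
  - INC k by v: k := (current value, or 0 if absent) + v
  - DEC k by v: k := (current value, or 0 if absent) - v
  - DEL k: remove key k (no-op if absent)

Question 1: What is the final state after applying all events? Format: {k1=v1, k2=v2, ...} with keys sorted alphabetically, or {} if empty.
Answer: {a=-16, c=17, d=10}

Derivation:
  after event 1 (t=10: SET c = 17): {c=17}
  after event 2 (t=17: DEL a): {c=17}
  after event 3 (t=20: INC a by 2): {a=2, c=17}
  after event 4 (t=25: SET a = -16): {a=-16, c=17}
  after event 5 (t=35: DEC d by 2): {a=-16, c=17, d=-2}
  after event 6 (t=41: INC d by 7): {a=-16, c=17, d=5}
  after event 7 (t=51: INC d by 5): {a=-16, c=17, d=10}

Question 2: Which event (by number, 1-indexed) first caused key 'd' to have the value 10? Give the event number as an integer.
Answer: 7

Derivation:
Looking for first event where d becomes 10:
  event 5: d = -2
  event 6: d = 5
  event 7: d 5 -> 10  <-- first match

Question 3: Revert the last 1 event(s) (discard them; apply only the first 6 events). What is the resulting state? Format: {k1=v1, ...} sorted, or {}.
Keep first 6 events (discard last 1):
  after event 1 (t=10: SET c = 17): {c=17}
  after event 2 (t=17: DEL a): {c=17}
  after event 3 (t=20: INC a by 2): {a=2, c=17}
  after event 4 (t=25: SET a = -16): {a=-16, c=17}
  after event 5 (t=35: DEC d by 2): {a=-16, c=17, d=-2}
  after event 6 (t=41: INC d by 7): {a=-16, c=17, d=5}

Answer: {a=-16, c=17, d=5}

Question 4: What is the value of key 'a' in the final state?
Track key 'a' through all 7 events:
  event 1 (t=10: SET c = 17): a unchanged
  event 2 (t=17: DEL a): a (absent) -> (absent)
  event 3 (t=20: INC a by 2): a (absent) -> 2
  event 4 (t=25: SET a = -16): a 2 -> -16
  event 5 (t=35: DEC d by 2): a unchanged
  event 6 (t=41: INC d by 7): a unchanged
  event 7 (t=51: INC d by 5): a unchanged
Final: a = -16

Answer: -16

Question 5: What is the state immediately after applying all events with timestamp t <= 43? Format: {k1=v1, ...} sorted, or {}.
Answer: {a=-16, c=17, d=5}

Derivation:
Apply events with t <= 43 (6 events):
  after event 1 (t=10: SET c = 17): {c=17}
  after event 2 (t=17: DEL a): {c=17}
  after event 3 (t=20: INC a by 2): {a=2, c=17}
  after event 4 (t=25: SET a = -16): {a=-16, c=17}
  after event 5 (t=35: DEC d by 2): {a=-16, c=17, d=-2}
  after event 6 (t=41: INC d by 7): {a=-16, c=17, d=5}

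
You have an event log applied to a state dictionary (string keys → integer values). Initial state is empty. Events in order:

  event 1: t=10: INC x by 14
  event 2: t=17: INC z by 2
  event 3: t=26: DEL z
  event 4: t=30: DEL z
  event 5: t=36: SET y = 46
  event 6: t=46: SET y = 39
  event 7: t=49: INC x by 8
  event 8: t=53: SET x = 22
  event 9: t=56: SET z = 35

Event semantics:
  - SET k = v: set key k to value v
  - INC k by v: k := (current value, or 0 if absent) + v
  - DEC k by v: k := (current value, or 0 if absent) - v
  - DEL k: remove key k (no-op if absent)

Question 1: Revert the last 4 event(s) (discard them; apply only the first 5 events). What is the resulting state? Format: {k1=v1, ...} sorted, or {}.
Keep first 5 events (discard last 4):
  after event 1 (t=10: INC x by 14): {x=14}
  after event 2 (t=17: INC z by 2): {x=14, z=2}
  after event 3 (t=26: DEL z): {x=14}
  after event 4 (t=30: DEL z): {x=14}
  after event 5 (t=36: SET y = 46): {x=14, y=46}

Answer: {x=14, y=46}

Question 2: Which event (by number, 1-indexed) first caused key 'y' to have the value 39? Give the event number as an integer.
Answer: 6

Derivation:
Looking for first event where y becomes 39:
  event 5: y = 46
  event 6: y 46 -> 39  <-- first match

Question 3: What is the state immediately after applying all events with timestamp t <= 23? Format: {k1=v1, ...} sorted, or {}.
Apply events with t <= 23 (2 events):
  after event 1 (t=10: INC x by 14): {x=14}
  after event 2 (t=17: INC z by 2): {x=14, z=2}

Answer: {x=14, z=2}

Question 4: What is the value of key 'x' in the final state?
Answer: 22

Derivation:
Track key 'x' through all 9 events:
  event 1 (t=10: INC x by 14): x (absent) -> 14
  event 2 (t=17: INC z by 2): x unchanged
  event 3 (t=26: DEL z): x unchanged
  event 4 (t=30: DEL z): x unchanged
  event 5 (t=36: SET y = 46): x unchanged
  event 6 (t=46: SET y = 39): x unchanged
  event 7 (t=49: INC x by 8): x 14 -> 22
  event 8 (t=53: SET x = 22): x 22 -> 22
  event 9 (t=56: SET z = 35): x unchanged
Final: x = 22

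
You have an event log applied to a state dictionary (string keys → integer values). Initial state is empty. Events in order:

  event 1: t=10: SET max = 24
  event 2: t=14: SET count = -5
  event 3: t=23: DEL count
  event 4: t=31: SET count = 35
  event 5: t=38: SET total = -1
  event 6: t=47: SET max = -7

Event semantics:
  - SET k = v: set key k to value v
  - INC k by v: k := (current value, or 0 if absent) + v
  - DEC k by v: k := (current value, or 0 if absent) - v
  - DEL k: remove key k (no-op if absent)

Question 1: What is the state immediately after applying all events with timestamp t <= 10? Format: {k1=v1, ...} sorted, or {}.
Answer: {max=24}

Derivation:
Apply events with t <= 10 (1 events):
  after event 1 (t=10: SET max = 24): {max=24}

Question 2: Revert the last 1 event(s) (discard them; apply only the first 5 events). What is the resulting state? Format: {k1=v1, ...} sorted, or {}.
Keep first 5 events (discard last 1):
  after event 1 (t=10: SET max = 24): {max=24}
  after event 2 (t=14: SET count = -5): {count=-5, max=24}
  after event 3 (t=23: DEL count): {max=24}
  after event 4 (t=31: SET count = 35): {count=35, max=24}
  after event 5 (t=38: SET total = -1): {count=35, max=24, total=-1}

Answer: {count=35, max=24, total=-1}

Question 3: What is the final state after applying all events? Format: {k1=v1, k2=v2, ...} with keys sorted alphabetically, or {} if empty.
  after event 1 (t=10: SET max = 24): {max=24}
  after event 2 (t=14: SET count = -5): {count=-5, max=24}
  after event 3 (t=23: DEL count): {max=24}
  after event 4 (t=31: SET count = 35): {count=35, max=24}
  after event 5 (t=38: SET total = -1): {count=35, max=24, total=-1}
  after event 6 (t=47: SET max = -7): {count=35, max=-7, total=-1}

Answer: {count=35, max=-7, total=-1}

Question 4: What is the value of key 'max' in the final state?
Answer: -7

Derivation:
Track key 'max' through all 6 events:
  event 1 (t=10: SET max = 24): max (absent) -> 24
  event 2 (t=14: SET count = -5): max unchanged
  event 3 (t=23: DEL count): max unchanged
  event 4 (t=31: SET count = 35): max unchanged
  event 5 (t=38: SET total = -1): max unchanged
  event 6 (t=47: SET max = -7): max 24 -> -7
Final: max = -7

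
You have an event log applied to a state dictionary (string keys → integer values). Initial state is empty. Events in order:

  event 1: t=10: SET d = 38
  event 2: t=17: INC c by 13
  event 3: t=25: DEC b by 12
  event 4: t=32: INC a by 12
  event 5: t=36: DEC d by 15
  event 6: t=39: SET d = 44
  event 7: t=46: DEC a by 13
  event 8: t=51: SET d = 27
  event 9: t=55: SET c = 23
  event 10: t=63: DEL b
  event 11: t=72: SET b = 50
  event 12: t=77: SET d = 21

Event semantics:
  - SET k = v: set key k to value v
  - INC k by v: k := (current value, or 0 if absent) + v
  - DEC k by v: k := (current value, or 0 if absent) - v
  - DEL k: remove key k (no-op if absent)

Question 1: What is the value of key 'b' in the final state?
Answer: 50

Derivation:
Track key 'b' through all 12 events:
  event 1 (t=10: SET d = 38): b unchanged
  event 2 (t=17: INC c by 13): b unchanged
  event 3 (t=25: DEC b by 12): b (absent) -> -12
  event 4 (t=32: INC a by 12): b unchanged
  event 5 (t=36: DEC d by 15): b unchanged
  event 6 (t=39: SET d = 44): b unchanged
  event 7 (t=46: DEC a by 13): b unchanged
  event 8 (t=51: SET d = 27): b unchanged
  event 9 (t=55: SET c = 23): b unchanged
  event 10 (t=63: DEL b): b -12 -> (absent)
  event 11 (t=72: SET b = 50): b (absent) -> 50
  event 12 (t=77: SET d = 21): b unchanged
Final: b = 50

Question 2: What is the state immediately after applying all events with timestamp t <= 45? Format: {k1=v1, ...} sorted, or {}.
Apply events with t <= 45 (6 events):
  after event 1 (t=10: SET d = 38): {d=38}
  after event 2 (t=17: INC c by 13): {c=13, d=38}
  after event 3 (t=25: DEC b by 12): {b=-12, c=13, d=38}
  after event 4 (t=32: INC a by 12): {a=12, b=-12, c=13, d=38}
  after event 5 (t=36: DEC d by 15): {a=12, b=-12, c=13, d=23}
  after event 6 (t=39: SET d = 44): {a=12, b=-12, c=13, d=44}

Answer: {a=12, b=-12, c=13, d=44}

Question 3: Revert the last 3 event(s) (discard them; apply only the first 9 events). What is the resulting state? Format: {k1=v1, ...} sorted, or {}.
Keep first 9 events (discard last 3):
  after event 1 (t=10: SET d = 38): {d=38}
  after event 2 (t=17: INC c by 13): {c=13, d=38}
  after event 3 (t=25: DEC b by 12): {b=-12, c=13, d=38}
  after event 4 (t=32: INC a by 12): {a=12, b=-12, c=13, d=38}
  after event 5 (t=36: DEC d by 15): {a=12, b=-12, c=13, d=23}
  after event 6 (t=39: SET d = 44): {a=12, b=-12, c=13, d=44}
  after event 7 (t=46: DEC a by 13): {a=-1, b=-12, c=13, d=44}
  after event 8 (t=51: SET d = 27): {a=-1, b=-12, c=13, d=27}
  after event 9 (t=55: SET c = 23): {a=-1, b=-12, c=23, d=27}

Answer: {a=-1, b=-12, c=23, d=27}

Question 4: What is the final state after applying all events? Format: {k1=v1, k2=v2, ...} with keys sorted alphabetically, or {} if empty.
Answer: {a=-1, b=50, c=23, d=21}

Derivation:
  after event 1 (t=10: SET d = 38): {d=38}
  after event 2 (t=17: INC c by 13): {c=13, d=38}
  after event 3 (t=25: DEC b by 12): {b=-12, c=13, d=38}
  after event 4 (t=32: INC a by 12): {a=12, b=-12, c=13, d=38}
  after event 5 (t=36: DEC d by 15): {a=12, b=-12, c=13, d=23}
  after event 6 (t=39: SET d = 44): {a=12, b=-12, c=13, d=44}
  after event 7 (t=46: DEC a by 13): {a=-1, b=-12, c=13, d=44}
  after event 8 (t=51: SET d = 27): {a=-1, b=-12, c=13, d=27}
  after event 9 (t=55: SET c = 23): {a=-1, b=-12, c=23, d=27}
  after event 10 (t=63: DEL b): {a=-1, c=23, d=27}
  after event 11 (t=72: SET b = 50): {a=-1, b=50, c=23, d=27}
  after event 12 (t=77: SET d = 21): {a=-1, b=50, c=23, d=21}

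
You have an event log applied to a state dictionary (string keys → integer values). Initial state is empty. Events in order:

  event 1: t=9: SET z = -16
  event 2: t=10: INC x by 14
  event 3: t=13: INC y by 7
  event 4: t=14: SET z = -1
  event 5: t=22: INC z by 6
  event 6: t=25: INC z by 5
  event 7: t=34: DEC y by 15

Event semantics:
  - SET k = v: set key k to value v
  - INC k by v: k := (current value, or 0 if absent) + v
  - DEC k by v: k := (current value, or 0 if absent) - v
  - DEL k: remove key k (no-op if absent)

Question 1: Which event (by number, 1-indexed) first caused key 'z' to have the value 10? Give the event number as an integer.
Looking for first event where z becomes 10:
  event 1: z = -16
  event 2: z = -16
  event 3: z = -16
  event 4: z = -1
  event 5: z = 5
  event 6: z 5 -> 10  <-- first match

Answer: 6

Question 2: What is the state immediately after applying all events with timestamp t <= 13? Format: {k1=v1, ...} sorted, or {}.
Apply events with t <= 13 (3 events):
  after event 1 (t=9: SET z = -16): {z=-16}
  after event 2 (t=10: INC x by 14): {x=14, z=-16}
  after event 3 (t=13: INC y by 7): {x=14, y=7, z=-16}

Answer: {x=14, y=7, z=-16}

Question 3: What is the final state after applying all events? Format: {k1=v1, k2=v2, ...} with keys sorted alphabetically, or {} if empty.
  after event 1 (t=9: SET z = -16): {z=-16}
  after event 2 (t=10: INC x by 14): {x=14, z=-16}
  after event 3 (t=13: INC y by 7): {x=14, y=7, z=-16}
  after event 4 (t=14: SET z = -1): {x=14, y=7, z=-1}
  after event 5 (t=22: INC z by 6): {x=14, y=7, z=5}
  after event 6 (t=25: INC z by 5): {x=14, y=7, z=10}
  after event 7 (t=34: DEC y by 15): {x=14, y=-8, z=10}

Answer: {x=14, y=-8, z=10}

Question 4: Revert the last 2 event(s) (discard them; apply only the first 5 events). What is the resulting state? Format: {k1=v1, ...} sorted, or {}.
Answer: {x=14, y=7, z=5}

Derivation:
Keep first 5 events (discard last 2):
  after event 1 (t=9: SET z = -16): {z=-16}
  after event 2 (t=10: INC x by 14): {x=14, z=-16}
  after event 3 (t=13: INC y by 7): {x=14, y=7, z=-16}
  after event 4 (t=14: SET z = -1): {x=14, y=7, z=-1}
  after event 5 (t=22: INC z by 6): {x=14, y=7, z=5}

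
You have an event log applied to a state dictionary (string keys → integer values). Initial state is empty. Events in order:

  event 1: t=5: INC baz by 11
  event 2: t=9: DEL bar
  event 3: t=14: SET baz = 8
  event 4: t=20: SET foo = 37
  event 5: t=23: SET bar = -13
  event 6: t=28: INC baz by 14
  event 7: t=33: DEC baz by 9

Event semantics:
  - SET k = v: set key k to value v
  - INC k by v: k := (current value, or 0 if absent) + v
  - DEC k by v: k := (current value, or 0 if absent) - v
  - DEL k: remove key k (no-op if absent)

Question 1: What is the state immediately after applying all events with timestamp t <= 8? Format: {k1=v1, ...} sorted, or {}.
Apply events with t <= 8 (1 events):
  after event 1 (t=5: INC baz by 11): {baz=11}

Answer: {baz=11}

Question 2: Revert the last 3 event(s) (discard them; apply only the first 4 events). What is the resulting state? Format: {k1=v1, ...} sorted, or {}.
Answer: {baz=8, foo=37}

Derivation:
Keep first 4 events (discard last 3):
  after event 1 (t=5: INC baz by 11): {baz=11}
  after event 2 (t=9: DEL bar): {baz=11}
  after event 3 (t=14: SET baz = 8): {baz=8}
  after event 4 (t=20: SET foo = 37): {baz=8, foo=37}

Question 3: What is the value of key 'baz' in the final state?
Track key 'baz' through all 7 events:
  event 1 (t=5: INC baz by 11): baz (absent) -> 11
  event 2 (t=9: DEL bar): baz unchanged
  event 3 (t=14: SET baz = 8): baz 11 -> 8
  event 4 (t=20: SET foo = 37): baz unchanged
  event 5 (t=23: SET bar = -13): baz unchanged
  event 6 (t=28: INC baz by 14): baz 8 -> 22
  event 7 (t=33: DEC baz by 9): baz 22 -> 13
Final: baz = 13

Answer: 13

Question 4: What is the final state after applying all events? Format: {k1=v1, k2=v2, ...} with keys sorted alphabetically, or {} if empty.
  after event 1 (t=5: INC baz by 11): {baz=11}
  after event 2 (t=9: DEL bar): {baz=11}
  after event 3 (t=14: SET baz = 8): {baz=8}
  after event 4 (t=20: SET foo = 37): {baz=8, foo=37}
  after event 5 (t=23: SET bar = -13): {bar=-13, baz=8, foo=37}
  after event 6 (t=28: INC baz by 14): {bar=-13, baz=22, foo=37}
  after event 7 (t=33: DEC baz by 9): {bar=-13, baz=13, foo=37}

Answer: {bar=-13, baz=13, foo=37}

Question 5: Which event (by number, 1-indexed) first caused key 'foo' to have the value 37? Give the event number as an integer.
Looking for first event where foo becomes 37:
  event 4: foo (absent) -> 37  <-- first match

Answer: 4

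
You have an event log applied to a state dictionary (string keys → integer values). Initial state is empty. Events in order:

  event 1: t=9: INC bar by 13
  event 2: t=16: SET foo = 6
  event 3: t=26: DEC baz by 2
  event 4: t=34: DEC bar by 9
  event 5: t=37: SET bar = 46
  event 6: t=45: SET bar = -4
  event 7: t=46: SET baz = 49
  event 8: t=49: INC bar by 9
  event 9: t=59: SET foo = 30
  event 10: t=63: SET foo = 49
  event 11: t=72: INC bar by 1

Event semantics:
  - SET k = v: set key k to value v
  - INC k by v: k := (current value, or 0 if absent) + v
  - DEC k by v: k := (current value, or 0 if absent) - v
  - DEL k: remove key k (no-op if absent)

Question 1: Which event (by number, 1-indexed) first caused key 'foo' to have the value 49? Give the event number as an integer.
Looking for first event where foo becomes 49:
  event 2: foo = 6
  event 3: foo = 6
  event 4: foo = 6
  event 5: foo = 6
  event 6: foo = 6
  event 7: foo = 6
  event 8: foo = 6
  event 9: foo = 30
  event 10: foo 30 -> 49  <-- first match

Answer: 10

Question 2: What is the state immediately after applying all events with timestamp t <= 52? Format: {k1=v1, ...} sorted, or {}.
Apply events with t <= 52 (8 events):
  after event 1 (t=9: INC bar by 13): {bar=13}
  after event 2 (t=16: SET foo = 6): {bar=13, foo=6}
  after event 3 (t=26: DEC baz by 2): {bar=13, baz=-2, foo=6}
  after event 4 (t=34: DEC bar by 9): {bar=4, baz=-2, foo=6}
  after event 5 (t=37: SET bar = 46): {bar=46, baz=-2, foo=6}
  after event 6 (t=45: SET bar = -4): {bar=-4, baz=-2, foo=6}
  after event 7 (t=46: SET baz = 49): {bar=-4, baz=49, foo=6}
  after event 8 (t=49: INC bar by 9): {bar=5, baz=49, foo=6}

Answer: {bar=5, baz=49, foo=6}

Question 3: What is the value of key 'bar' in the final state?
Answer: 6

Derivation:
Track key 'bar' through all 11 events:
  event 1 (t=9: INC bar by 13): bar (absent) -> 13
  event 2 (t=16: SET foo = 6): bar unchanged
  event 3 (t=26: DEC baz by 2): bar unchanged
  event 4 (t=34: DEC bar by 9): bar 13 -> 4
  event 5 (t=37: SET bar = 46): bar 4 -> 46
  event 6 (t=45: SET bar = -4): bar 46 -> -4
  event 7 (t=46: SET baz = 49): bar unchanged
  event 8 (t=49: INC bar by 9): bar -4 -> 5
  event 9 (t=59: SET foo = 30): bar unchanged
  event 10 (t=63: SET foo = 49): bar unchanged
  event 11 (t=72: INC bar by 1): bar 5 -> 6
Final: bar = 6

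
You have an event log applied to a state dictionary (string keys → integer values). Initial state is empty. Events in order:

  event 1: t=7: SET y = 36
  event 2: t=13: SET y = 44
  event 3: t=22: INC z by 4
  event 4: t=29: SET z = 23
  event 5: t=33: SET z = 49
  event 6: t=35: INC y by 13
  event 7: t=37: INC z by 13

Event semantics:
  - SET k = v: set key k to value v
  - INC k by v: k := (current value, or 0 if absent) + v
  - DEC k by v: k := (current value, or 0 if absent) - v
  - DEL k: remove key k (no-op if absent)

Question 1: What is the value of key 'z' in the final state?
Answer: 62

Derivation:
Track key 'z' through all 7 events:
  event 1 (t=7: SET y = 36): z unchanged
  event 2 (t=13: SET y = 44): z unchanged
  event 3 (t=22: INC z by 4): z (absent) -> 4
  event 4 (t=29: SET z = 23): z 4 -> 23
  event 5 (t=33: SET z = 49): z 23 -> 49
  event 6 (t=35: INC y by 13): z unchanged
  event 7 (t=37: INC z by 13): z 49 -> 62
Final: z = 62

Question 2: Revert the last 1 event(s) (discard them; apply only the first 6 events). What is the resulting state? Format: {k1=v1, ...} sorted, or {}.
Answer: {y=57, z=49}

Derivation:
Keep first 6 events (discard last 1):
  after event 1 (t=7: SET y = 36): {y=36}
  after event 2 (t=13: SET y = 44): {y=44}
  after event 3 (t=22: INC z by 4): {y=44, z=4}
  after event 4 (t=29: SET z = 23): {y=44, z=23}
  after event 5 (t=33: SET z = 49): {y=44, z=49}
  after event 6 (t=35: INC y by 13): {y=57, z=49}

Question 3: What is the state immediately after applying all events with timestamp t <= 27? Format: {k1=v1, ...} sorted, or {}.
Answer: {y=44, z=4}

Derivation:
Apply events with t <= 27 (3 events):
  after event 1 (t=7: SET y = 36): {y=36}
  after event 2 (t=13: SET y = 44): {y=44}
  after event 3 (t=22: INC z by 4): {y=44, z=4}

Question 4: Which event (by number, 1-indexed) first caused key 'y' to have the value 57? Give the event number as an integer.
Answer: 6

Derivation:
Looking for first event where y becomes 57:
  event 1: y = 36
  event 2: y = 44
  event 3: y = 44
  event 4: y = 44
  event 5: y = 44
  event 6: y 44 -> 57  <-- first match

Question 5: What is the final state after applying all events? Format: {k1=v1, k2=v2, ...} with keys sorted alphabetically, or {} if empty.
Answer: {y=57, z=62}

Derivation:
  after event 1 (t=7: SET y = 36): {y=36}
  after event 2 (t=13: SET y = 44): {y=44}
  after event 3 (t=22: INC z by 4): {y=44, z=4}
  after event 4 (t=29: SET z = 23): {y=44, z=23}
  after event 5 (t=33: SET z = 49): {y=44, z=49}
  after event 6 (t=35: INC y by 13): {y=57, z=49}
  after event 7 (t=37: INC z by 13): {y=57, z=62}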